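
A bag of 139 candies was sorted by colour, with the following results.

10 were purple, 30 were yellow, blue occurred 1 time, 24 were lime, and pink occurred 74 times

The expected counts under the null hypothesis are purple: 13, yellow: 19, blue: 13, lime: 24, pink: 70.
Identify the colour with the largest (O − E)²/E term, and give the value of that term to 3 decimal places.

χ² = (10−13)²/13 + (30−19)²/19 + (1−13)²/13 + (24−24)²/24 + (74−70)²/70
   = 0.6923 + 6.3684 + 11.0769 + 0.0000 + 0.2286
The largest term is for blue: 11.077.

blue, 11.077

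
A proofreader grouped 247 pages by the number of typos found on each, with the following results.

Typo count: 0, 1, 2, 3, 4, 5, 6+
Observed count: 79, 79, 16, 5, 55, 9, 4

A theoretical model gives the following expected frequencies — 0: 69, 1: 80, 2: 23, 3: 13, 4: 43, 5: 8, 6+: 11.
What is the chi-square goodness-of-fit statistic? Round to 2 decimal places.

cat         O        E   (O−E)²/E
0          79       69      1.449
1          79       80      0.013
2          16       23      2.130
3           5       13      4.923
4          55       43      3.349
5           9        8      0.125
6+          4       11      4.455
Sum = 16.44

16.44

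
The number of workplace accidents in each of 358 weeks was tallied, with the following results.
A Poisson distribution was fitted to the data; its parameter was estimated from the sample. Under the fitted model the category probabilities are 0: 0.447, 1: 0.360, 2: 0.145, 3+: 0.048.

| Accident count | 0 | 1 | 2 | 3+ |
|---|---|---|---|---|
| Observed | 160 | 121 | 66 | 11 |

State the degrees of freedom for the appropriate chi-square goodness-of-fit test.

There are k = 4 categories and 1 parameter estimated from the data, so df = 4 − 1 − 1 = 2.

2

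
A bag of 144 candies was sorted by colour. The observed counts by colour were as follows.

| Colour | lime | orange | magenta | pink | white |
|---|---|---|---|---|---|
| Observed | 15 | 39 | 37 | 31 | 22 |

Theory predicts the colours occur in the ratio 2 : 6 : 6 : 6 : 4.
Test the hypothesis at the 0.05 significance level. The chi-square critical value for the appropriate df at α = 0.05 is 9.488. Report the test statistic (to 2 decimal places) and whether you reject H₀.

Ratio total = 24. Expected counts: 144×2/24 = 12, 144×6/24 = 36, 144×6/24 = 36, 144×6/24 = 36, 144×4/24 = 24.
cat          O        E   (O−E)²/E
lime        15       12      0.750
orange      39       36      0.250
magenta     37       36      0.028
pink        31       36      0.694
white       22       24      0.167
Sum = 1.89
df = 4. Since 1.89 < 9.488, we do not reject H₀.

1.89; do not reject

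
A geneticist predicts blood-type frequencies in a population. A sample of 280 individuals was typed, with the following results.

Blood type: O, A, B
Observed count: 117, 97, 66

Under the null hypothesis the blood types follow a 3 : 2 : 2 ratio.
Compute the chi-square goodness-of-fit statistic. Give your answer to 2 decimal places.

6.14

Ratio total = 7. Expected counts: 280×3/7 = 120, 280×2/7 = 80, 280×2/7 = 80.
O: (117 − 120)²/120 = 9/120 = 0.075
A: (97 − 80)²/80 = 289/80 = 3.613
B: (66 − 80)²/80 = 196/80 = 2.450
Sum = 6.14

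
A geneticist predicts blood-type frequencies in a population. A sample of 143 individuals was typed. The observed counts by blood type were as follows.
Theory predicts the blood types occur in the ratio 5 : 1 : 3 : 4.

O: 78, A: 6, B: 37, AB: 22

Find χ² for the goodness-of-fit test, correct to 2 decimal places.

Ratio total = 13. Expected counts: 143×5/13 = 55, 143×1/13 = 11, 143×3/13 = 33, 143×4/13 = 44.
O: (78 − 55)²/55 = 529/55 = 9.618
A: (6 − 11)²/11 = 25/11 = 2.273
B: (37 − 33)²/33 = 16/33 = 0.485
AB: (22 − 44)²/44 = 484/44 = 11.000
Sum = 23.38

23.38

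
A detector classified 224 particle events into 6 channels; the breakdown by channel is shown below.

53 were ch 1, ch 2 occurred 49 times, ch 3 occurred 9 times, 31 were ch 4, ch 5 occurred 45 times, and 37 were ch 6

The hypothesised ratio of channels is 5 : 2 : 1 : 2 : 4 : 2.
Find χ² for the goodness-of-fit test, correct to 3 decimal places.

27.039

Ratio total = 16. Expected counts: 224×5/16 = 70, 224×2/16 = 28, 224×1/16 = 14, 224×2/16 = 28, 224×4/16 = 56, 224×2/16 = 28.
ch 1: (53 − 70)²/70 = 289/70 = 4.1286
ch 2: (49 − 28)²/28 = 441/28 = 15.7500
ch 3: (9 − 14)²/14 = 25/14 = 1.7857
ch 4: (31 − 28)²/28 = 9/28 = 0.3214
ch 5: (45 − 56)²/56 = 121/56 = 2.1607
ch 6: (37 − 28)²/28 = 81/28 = 2.8929
Sum = 27.039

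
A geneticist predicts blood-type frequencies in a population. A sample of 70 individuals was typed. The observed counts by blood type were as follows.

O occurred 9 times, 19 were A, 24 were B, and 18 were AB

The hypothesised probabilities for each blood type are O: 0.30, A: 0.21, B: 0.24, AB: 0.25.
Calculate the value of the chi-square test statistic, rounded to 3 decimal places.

11.215

Expected counts E_i = n·p_i: 70×0.30 = 21, 70×0.21 = 14.7, 70×0.24 = 16.8, 70×0.25 = 17.5.
O: (9 − 21)²/21 = 144/21 = 6.8571
A: (19 − 14.7)²/14.7 = 18.49/14.7 = 1.2578
B: (24 − 16.8)²/16.8 = 51.84/16.8 = 3.0857
AB: (18 − 17.5)²/17.5 = 0.25/17.5 = 0.0143
Sum = 11.215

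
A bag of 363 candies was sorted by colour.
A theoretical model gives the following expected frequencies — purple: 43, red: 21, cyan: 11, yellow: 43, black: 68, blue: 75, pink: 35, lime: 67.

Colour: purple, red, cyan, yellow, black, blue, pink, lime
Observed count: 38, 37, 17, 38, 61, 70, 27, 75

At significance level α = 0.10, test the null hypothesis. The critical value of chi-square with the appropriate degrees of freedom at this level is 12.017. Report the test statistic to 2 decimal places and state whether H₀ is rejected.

20.46; reject

purple: (38 − 43)²/43 = 25/43 = 0.581
red: (37 − 21)²/21 = 256/21 = 12.190
cyan: (17 − 11)²/11 = 36/11 = 3.273
yellow: (38 − 43)²/43 = 25/43 = 0.581
black: (61 − 68)²/68 = 49/68 = 0.721
blue: (70 − 75)²/75 = 25/75 = 0.333
pink: (27 − 35)²/35 = 64/35 = 1.829
lime: (75 − 67)²/67 = 64/67 = 0.955
Sum = 20.46
df = 7. Since 20.46 > 12.017, we reject H₀.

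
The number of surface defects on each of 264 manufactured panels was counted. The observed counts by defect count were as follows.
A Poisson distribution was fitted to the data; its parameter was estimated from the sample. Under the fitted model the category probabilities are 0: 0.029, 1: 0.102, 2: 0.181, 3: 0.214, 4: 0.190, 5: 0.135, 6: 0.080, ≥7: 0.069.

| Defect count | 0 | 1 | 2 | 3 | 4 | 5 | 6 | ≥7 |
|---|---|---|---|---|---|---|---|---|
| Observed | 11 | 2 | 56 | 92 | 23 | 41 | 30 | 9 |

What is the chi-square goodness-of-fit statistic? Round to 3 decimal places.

72.170

Expected counts E_i = n·p_i: 264×0.029 = 7.656, 264×0.102 = 26.928, 264×0.181 = 47.784, 264×0.214 = 56.496, 264×0.190 = 50.16, 264×0.135 = 35.64, 264×0.080 = 21.12, 264×0.069 = 18.216.
cat         O        E   (O−E)²/E
0          11    7.656     1.4606
1           2   26.928    23.0765
2          56   47.784     1.4127
3          92   56.496    22.3119
4          23    50.16    14.7063
5          41    35.64     0.8061
6          30    21.12     3.7336
≥7          9   18.216     4.6626
Sum = 72.170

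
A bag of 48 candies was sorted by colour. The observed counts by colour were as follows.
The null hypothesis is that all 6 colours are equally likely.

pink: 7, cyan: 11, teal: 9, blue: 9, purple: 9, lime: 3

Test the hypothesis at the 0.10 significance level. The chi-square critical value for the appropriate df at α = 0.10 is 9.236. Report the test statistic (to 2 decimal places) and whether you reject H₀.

Expected count for each of the 6 categories: 48/6 = 8.
χ² = (7−8)²/8 + (11−8)²/8 + (9−8)²/8 + (9−8)²/8 + (9−8)²/8 + (3−8)²/8
   = 0.125 + 1.125 + 0.125 + 0.125 + 0.125 + 3.125
Sum = 4.75
df = 5. Since 4.75 < 9.236, we do not reject H₀.

4.75; do not reject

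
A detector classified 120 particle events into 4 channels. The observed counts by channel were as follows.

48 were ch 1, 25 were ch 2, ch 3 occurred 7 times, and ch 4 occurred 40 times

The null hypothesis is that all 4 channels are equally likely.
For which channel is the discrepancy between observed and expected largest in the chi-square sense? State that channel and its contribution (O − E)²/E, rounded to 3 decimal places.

Expected count for each of the 4 categories: 120/4 = 30.
χ² = (48−30)²/30 + (25−30)²/30 + (7−30)²/30 + (40−30)²/30
   = 10.8000 + 0.8333 + 17.6333 + 3.3333
The largest term is for ch 3: 17.633.

ch 3, 17.633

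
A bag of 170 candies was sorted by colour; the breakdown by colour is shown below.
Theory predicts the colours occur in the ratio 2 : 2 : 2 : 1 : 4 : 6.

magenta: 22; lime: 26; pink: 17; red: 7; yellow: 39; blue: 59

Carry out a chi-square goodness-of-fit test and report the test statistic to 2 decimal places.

3.39

Ratio total = 17. Expected counts: 170×2/17 = 20, 170×2/17 = 20, 170×2/17 = 20, 170×1/17 = 10, 170×4/17 = 40, 170×6/17 = 60.
χ² = (22−20)²/20 + (26−20)²/20 + (17−20)²/20 + (7−10)²/10 + (39−40)²/40 + (59−60)²/60
   = 0.200 + 1.800 + 0.450 + 0.900 + 0.025 + 0.017
Sum = 3.39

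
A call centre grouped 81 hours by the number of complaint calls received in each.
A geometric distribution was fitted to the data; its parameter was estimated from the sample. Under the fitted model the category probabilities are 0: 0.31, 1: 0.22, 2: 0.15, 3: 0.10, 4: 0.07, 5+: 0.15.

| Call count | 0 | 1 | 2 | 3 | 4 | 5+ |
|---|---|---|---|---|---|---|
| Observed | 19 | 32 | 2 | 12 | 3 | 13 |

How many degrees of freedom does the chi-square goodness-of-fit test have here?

There are k = 6 categories and 1 parameter estimated from the data, so df = 6 − 1 − 1 = 4.

4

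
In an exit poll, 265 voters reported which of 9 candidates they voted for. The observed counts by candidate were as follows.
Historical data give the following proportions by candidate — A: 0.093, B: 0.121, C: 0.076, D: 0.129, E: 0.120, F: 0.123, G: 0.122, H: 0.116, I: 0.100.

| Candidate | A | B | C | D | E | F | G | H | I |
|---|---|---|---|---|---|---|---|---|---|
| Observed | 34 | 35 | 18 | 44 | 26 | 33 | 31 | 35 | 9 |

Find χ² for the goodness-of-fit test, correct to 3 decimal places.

Expected counts E_i = n·p_i: 265×0.093 = 24.645, 265×0.121 = 32.065, 265×0.076 = 20.14, 265×0.129 = 34.185, 265×0.120 = 31.8, 265×0.123 = 32.595, 265×0.122 = 32.33, 265×0.116 = 30.74, 265×0.100 = 26.5.
A: (34 − 24.645)²/24.645 = 87.516025/24.645 = 3.5511
B: (35 − 32.065)²/32.065 = 8.614225/32.065 = 0.2686
C: (18 − 20.14)²/20.14 = 4.5796/20.14 = 0.2274
D: (44 − 34.185)²/34.185 = 96.334225/34.185 = 2.8180
E: (26 − 31.8)²/31.8 = 33.64/31.8 = 1.0579
F: (33 − 32.595)²/32.595 = 0.164025/32.595 = 0.0050
G: (31 − 32.33)²/32.33 = 1.7689/32.33 = 0.0547
H: (35 − 30.74)²/30.74 = 18.1476/30.74 = 0.5904
I: (9 − 26.5)²/26.5 = 306.25/26.5 = 11.5566
Sum = 20.130

20.130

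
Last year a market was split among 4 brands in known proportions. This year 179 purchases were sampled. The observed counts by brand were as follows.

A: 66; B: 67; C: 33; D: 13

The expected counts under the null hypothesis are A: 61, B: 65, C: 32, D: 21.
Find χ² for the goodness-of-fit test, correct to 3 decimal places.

3.550

χ² = (66−61)²/61 + (67−65)²/65 + (33−32)²/32 + (13−21)²/21
   = 0.4098 + 0.0615 + 0.0313 + 3.0476
Sum = 3.550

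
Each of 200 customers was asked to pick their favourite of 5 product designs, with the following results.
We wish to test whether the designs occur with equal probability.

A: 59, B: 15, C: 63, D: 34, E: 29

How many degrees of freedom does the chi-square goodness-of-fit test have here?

4

There are k = 5 categories and no parameters were estimated from the data, so df = 5 − 1 = 4.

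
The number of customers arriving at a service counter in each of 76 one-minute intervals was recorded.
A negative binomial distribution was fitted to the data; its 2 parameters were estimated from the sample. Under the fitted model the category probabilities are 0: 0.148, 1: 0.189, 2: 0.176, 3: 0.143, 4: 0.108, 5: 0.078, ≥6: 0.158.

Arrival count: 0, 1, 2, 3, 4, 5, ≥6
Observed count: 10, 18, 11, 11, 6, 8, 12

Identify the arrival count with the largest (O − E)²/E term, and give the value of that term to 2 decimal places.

Expected counts E_i = n·p_i: 76×0.148 = 11.248, 76×0.189 = 14.364, 76×0.176 = 13.376, 76×0.143 = 10.868, 76×0.108 = 8.208, 76×0.078 = 5.928, 76×0.158 = 12.008.
0: (10 − 11.248)²/11.248 = 1.557504/11.248 = 0.138
1: (18 − 14.364)²/14.364 = 13.220496/14.364 = 0.920
2: (11 − 13.376)²/13.376 = 5.645376/13.376 = 0.422
3: (11 − 10.868)²/10.868 = 0.017424/10.868 = 0.002
4: (6 − 8.208)²/8.208 = 4.875264/8.208 = 0.594
5: (8 − 5.928)²/5.928 = 4.293184/5.928 = 0.724
≥6: (12 − 12.008)²/12.008 = 0.000064/12.008 = 0.000
The largest term is for 1: 0.92.

1, 0.92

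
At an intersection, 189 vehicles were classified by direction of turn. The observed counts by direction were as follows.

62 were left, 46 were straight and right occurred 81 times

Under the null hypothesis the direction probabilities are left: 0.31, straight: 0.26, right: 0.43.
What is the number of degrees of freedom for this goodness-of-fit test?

There are k = 3 categories and no parameters were estimated from the data, so df = 3 − 1 = 2.

2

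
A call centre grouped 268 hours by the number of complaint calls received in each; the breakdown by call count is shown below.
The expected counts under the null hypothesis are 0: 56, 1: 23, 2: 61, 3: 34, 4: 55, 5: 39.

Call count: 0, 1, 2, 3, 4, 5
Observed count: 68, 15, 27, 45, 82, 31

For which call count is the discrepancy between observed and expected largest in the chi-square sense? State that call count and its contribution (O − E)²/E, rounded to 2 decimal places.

cat         O        E   (O−E)²/E
0          68       56      2.571
1          15       23      2.783
2          27       61     18.951
3          45       34      3.559
4          82       55     13.255
5          31       39      1.641
The largest term is for 2: 18.95.

2, 18.95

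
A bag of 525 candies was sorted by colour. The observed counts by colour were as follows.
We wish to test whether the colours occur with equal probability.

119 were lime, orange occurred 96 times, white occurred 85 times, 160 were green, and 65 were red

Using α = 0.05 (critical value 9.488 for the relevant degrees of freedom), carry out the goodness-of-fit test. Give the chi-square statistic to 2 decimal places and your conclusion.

Expected count for each of the 5 categories: 525/5 = 105.
cat         O        E   (O−E)²/E
lime      119      105      1.867
orange     96      105      0.771
white      85      105      3.810
green     160      105     28.810
red        65      105     15.238
Sum = 50.50
df = 4. Since 50.50 > 9.488, we reject H₀.

50.50; reject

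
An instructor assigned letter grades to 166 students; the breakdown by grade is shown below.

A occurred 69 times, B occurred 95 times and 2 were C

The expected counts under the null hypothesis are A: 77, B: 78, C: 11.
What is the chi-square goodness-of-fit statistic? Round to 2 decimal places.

11.90

χ² = (69−77)²/77 + (95−78)²/78 + (2−11)²/11
   = 0.831 + 3.705 + 7.364
Sum = 11.90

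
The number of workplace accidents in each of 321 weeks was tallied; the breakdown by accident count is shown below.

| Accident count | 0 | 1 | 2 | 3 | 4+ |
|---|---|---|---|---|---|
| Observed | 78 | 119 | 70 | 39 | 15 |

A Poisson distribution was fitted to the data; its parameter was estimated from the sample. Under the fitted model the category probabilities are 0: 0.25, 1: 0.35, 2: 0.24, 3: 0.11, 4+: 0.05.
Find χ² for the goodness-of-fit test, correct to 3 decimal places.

Expected counts E_i = n·p_i: 321×0.25 = 80.25, 321×0.35 = 112.35, 321×0.24 = 77.04, 321×0.11 = 35.31, 321×0.05 = 16.05.
cat         O        E   (O−E)²/E
0          78    80.25     0.0631
1         119   112.35     0.3936
2          70    77.04     0.6433
3          39    35.31     0.3856
4+         15    16.05     0.0687
Sum = 1.554

1.554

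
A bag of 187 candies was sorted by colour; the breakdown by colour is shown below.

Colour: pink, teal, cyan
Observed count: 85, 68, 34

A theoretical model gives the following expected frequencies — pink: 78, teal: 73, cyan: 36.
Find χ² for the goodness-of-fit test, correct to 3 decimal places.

1.082

pink: (85 − 78)²/78 = 49/78 = 0.6282
teal: (68 − 73)²/73 = 25/73 = 0.3425
cyan: (34 − 36)²/36 = 4/36 = 0.1111
Sum = 1.082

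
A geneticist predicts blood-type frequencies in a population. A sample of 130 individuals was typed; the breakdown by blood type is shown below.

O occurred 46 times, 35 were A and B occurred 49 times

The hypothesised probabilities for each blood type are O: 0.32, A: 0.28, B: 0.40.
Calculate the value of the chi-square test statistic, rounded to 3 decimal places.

0.692

Expected counts E_i = n·p_i: 130×0.32 = 41.6, 130×0.28 = 36.4, 130×0.40 = 52.
O: (46 − 41.6)²/41.6 = 19.36/41.6 = 0.4654
A: (35 − 36.4)²/36.4 = 1.96/36.4 = 0.0538
B: (49 − 52)²/52 = 9/52 = 0.1731
Sum = 0.692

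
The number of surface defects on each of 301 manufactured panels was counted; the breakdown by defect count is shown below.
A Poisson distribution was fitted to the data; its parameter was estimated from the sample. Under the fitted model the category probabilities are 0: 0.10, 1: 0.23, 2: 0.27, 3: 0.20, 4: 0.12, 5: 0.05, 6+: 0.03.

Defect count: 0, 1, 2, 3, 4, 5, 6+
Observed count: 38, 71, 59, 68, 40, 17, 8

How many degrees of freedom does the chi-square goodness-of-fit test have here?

There are k = 7 categories and 1 parameter estimated from the data, so df = 7 − 1 − 1 = 5.

5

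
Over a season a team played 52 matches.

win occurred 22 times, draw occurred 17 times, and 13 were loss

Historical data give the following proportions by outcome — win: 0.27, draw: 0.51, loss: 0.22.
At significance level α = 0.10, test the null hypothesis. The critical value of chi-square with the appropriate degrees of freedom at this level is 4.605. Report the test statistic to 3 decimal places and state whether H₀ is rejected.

8.143; reject

Expected counts E_i = n·p_i: 52×0.27 = 14.04, 52×0.51 = 26.52, 52×0.22 = 11.44.
win: (22 − 14.04)²/14.04 = 63.3616/14.04 = 4.5129
draw: (17 − 26.52)²/26.52 = 90.6304/26.52 = 3.4174
loss: (13 − 11.44)²/11.44 = 2.4336/11.44 = 0.2127
Sum = 8.143
df = 2. Since 8.143 > 4.605, we reject H₀.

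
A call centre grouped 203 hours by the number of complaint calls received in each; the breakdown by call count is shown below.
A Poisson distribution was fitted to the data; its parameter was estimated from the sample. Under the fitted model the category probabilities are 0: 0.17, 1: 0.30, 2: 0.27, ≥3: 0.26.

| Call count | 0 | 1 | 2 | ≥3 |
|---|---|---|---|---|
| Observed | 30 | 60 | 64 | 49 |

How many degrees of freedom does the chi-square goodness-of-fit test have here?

There are k = 4 categories and 1 parameter estimated from the data, so df = 4 − 1 − 1 = 2.

2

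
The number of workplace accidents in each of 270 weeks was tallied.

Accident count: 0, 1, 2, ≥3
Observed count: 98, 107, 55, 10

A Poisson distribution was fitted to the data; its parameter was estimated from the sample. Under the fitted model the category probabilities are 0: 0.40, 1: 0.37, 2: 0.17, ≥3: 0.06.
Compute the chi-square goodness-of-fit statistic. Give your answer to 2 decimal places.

Expected counts E_i = n·p_i: 270×0.40 = 108, 270×0.37 = 99.9, 270×0.17 = 45.9, 270×0.06 = 16.2.
0: (98 − 108)²/108 = 100/108 = 0.926
1: (107 − 99.9)²/99.9 = 50.41/99.9 = 0.505
2: (55 − 45.9)²/45.9 = 82.81/45.9 = 1.804
≥3: (10 − 16.2)²/16.2 = 38.44/16.2 = 2.373
Sum = 5.61

5.61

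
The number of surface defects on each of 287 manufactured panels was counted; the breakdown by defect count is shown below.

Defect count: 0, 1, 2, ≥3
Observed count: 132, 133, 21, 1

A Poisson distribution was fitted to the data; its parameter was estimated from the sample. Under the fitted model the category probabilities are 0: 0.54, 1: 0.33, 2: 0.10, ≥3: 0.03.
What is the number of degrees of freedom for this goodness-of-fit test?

2

There are k = 4 categories and 1 parameter estimated from the data, so df = 4 − 1 − 1 = 2.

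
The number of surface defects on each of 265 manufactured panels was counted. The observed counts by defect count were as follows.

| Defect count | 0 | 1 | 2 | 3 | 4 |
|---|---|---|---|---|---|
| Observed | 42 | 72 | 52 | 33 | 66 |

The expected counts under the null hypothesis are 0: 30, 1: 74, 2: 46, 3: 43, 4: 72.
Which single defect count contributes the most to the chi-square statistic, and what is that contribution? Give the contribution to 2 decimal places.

0, 4.80

χ² = (42−30)²/30 + (72−74)²/74 + (52−46)²/46 + (33−43)²/43 + (66−72)²/72
   = 4.800 + 0.054 + 0.783 + 2.326 + 0.500
The largest term is for 0: 4.80.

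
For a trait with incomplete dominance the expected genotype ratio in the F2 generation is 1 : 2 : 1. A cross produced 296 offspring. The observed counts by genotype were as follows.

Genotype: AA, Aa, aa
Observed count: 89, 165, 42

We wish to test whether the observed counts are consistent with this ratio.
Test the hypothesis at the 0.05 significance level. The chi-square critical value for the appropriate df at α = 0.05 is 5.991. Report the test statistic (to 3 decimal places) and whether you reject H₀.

Ratio total = 4. Expected counts: 296×1/4 = 74, 296×2/4 = 148, 296×1/4 = 74.
AA: (89 − 74)²/74 = 225/74 = 3.0405
Aa: (165 − 148)²/148 = 289/148 = 1.9527
aa: (42 − 74)²/74 = 1024/74 = 13.8378
Sum = 18.831
df = 2. Since 18.831 > 5.991, we reject H₀.

18.831; reject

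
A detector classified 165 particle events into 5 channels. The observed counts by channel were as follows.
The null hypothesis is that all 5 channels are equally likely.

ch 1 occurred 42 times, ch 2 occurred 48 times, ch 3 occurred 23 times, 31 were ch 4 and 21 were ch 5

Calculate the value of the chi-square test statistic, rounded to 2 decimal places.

Under H₀ each category has probability 1/5, so each expected count is 165/5 = 33.
cat         O        E   (O−E)²/E
ch 1       42       33      2.455
ch 2       48       33      6.818
ch 3       23       33      3.030
ch 4       31       33      0.121
ch 5       21       33      4.364
Sum = 16.79

16.79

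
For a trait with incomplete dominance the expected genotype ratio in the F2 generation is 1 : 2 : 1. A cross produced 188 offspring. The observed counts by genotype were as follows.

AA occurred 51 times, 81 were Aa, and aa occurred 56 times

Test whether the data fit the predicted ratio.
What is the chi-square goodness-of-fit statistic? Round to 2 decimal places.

Ratio total = 4. Expected counts: 188×1/4 = 47, 188×2/4 = 94, 188×1/4 = 47.
cat         O        E   (O−E)²/E
AA         51       47      0.340
Aa         81       94      1.798
aa         56       47      1.723
Sum = 3.86

3.86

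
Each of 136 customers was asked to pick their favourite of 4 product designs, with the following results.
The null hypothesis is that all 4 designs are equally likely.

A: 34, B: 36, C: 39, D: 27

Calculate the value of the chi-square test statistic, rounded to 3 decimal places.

2.294

Expected count for each of the 4 categories: 136/4 = 34.
cat         O        E   (O−E)²/E
A          34       34     0.0000
B          36       34     0.1176
C          39       34     0.7353
D          27       34     1.4412
Sum = 2.294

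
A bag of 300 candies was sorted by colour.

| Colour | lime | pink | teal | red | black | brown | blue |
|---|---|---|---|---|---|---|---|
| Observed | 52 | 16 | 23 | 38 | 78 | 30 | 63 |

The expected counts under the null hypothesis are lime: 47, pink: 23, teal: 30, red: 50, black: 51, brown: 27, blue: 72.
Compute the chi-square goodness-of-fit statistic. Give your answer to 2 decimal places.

cat         O        E   (O−E)²/E
lime       52       47      0.532
pink       16       23      2.130
teal       23       30      1.633
red        38       50      2.880
black      78       51     14.294
brown      30       27      0.333
blue       63       72      1.125
Sum = 22.93

22.93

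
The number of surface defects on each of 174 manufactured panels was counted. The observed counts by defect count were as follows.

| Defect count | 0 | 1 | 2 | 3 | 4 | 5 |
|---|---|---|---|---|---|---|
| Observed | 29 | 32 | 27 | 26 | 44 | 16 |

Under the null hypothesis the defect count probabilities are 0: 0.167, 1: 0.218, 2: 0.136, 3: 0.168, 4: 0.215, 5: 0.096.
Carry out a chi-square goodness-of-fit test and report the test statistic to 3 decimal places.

Expected counts E_i = n·p_i: 174×0.167 = 29.058, 174×0.218 = 37.932, 174×0.136 = 23.664, 174×0.168 = 29.232, 174×0.215 = 37.41, 174×0.096 = 16.704.
χ² = (29−29.058)²/29.058 + (32−37.932)²/37.932 + (27−23.664)²/23.664 + (26−29.232)²/29.232 + (44−37.41)²/37.41 + (16−16.704)²/16.704
   = 0.0001 + 0.9277 + 0.4703 + 0.3573 + 1.1609 + 0.0297
Sum = 2.946

2.946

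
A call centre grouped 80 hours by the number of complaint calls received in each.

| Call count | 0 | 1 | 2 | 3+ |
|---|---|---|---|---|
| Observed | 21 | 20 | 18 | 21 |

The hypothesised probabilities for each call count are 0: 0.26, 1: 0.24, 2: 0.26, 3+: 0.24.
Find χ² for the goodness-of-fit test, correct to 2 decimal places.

0.58

Expected counts E_i = n·p_i: 80×0.26 = 20.8, 80×0.24 = 19.2, 80×0.26 = 20.8, 80×0.24 = 19.2.
0: (21 − 20.8)²/20.8 = 0.04/20.8 = 0.002
1: (20 − 19.2)²/19.2 = 0.64/19.2 = 0.033
2: (18 − 20.8)²/20.8 = 7.84/20.8 = 0.377
3+: (21 − 19.2)²/19.2 = 3.24/19.2 = 0.169
Sum = 0.58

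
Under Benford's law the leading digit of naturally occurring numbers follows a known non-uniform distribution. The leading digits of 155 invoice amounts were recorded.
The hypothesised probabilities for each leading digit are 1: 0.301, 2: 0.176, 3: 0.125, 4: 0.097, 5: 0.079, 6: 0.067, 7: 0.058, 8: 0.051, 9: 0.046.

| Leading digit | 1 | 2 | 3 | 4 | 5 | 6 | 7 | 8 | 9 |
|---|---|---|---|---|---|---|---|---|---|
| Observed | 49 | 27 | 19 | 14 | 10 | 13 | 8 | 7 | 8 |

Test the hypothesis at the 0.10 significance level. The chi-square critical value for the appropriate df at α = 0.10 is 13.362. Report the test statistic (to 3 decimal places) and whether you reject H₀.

Expected counts E_i = n·p_i: 155×0.301 = 46.655, 155×0.176 = 27.28, 155×0.125 = 19.375, 155×0.097 = 15.035, 155×0.079 = 12.245, 155×0.067 = 10.385, 155×0.058 = 8.99, 155×0.051 = 7.905, 155×0.046 = 7.13.
χ² = (49−46.655)²/46.655 + (27−27.28)²/27.28 + (19−19.375)²/19.375 + (14−15.035)²/15.035 + (10−12.245)²/12.245 + (13−10.385)²/10.385 + (8−8.99)²/8.99 + (7−7.905)²/7.905 + (8−7.13)²/7.13
   = 0.1179 + 0.0029 + 0.0073 + 0.0712 + 0.4116 + 0.6585 + 0.1090 + 0.1036 + 0.1062
Sum = 1.588
df = 8. Since 1.588 < 13.362, we do not reject H₀.

1.588; do not reject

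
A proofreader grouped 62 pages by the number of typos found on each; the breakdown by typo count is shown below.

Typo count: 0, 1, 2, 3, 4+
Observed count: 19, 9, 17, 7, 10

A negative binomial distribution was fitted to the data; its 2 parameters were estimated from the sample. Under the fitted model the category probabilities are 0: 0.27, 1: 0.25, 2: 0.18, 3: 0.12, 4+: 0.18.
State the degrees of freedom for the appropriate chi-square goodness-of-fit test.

There are k = 5 categories and 2 parameters estimated from the data, so df = 5 − 1 − 2 = 2.

2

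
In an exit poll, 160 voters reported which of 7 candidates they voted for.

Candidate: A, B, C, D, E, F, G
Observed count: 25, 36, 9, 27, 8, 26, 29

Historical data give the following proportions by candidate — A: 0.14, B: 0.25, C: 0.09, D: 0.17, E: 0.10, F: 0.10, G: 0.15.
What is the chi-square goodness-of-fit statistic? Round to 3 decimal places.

14.020

Expected counts E_i = n·p_i: 160×0.14 = 22.4, 160×0.25 = 40, 160×0.09 = 14.4, 160×0.17 = 27.2, 160×0.10 = 16, 160×0.10 = 16, 160×0.15 = 24.
χ² = (25−22.4)²/22.4 + (36−40)²/40 + (9−14.4)²/14.4 + (27−27.2)²/27.2 + (8−16)²/16 + (26−16)²/16 + (29−24)²/24
   = 0.3018 + 0.4000 + 2.0250 + 0.0015 + 4.0000 + 6.2500 + 1.0417
Sum = 14.020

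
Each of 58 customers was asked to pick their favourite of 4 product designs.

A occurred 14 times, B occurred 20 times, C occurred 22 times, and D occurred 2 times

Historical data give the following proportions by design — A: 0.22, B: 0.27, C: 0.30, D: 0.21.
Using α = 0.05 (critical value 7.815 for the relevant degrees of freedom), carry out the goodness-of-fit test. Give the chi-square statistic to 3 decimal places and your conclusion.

Expected counts E_i = n·p_i: 58×0.22 = 12.76, 58×0.27 = 15.66, 58×0.30 = 17.4, 58×0.21 = 12.18.
A: (14 − 12.76)²/12.76 = 1.5376/12.76 = 0.1205
B: (20 − 15.66)²/15.66 = 18.8356/15.66 = 1.2028
C: (22 − 17.4)²/17.4 = 21.16/17.4 = 1.2161
D: (2 − 12.18)²/12.18 = 103.6324/12.18 = 8.5084
Sum = 11.048
df = 3. Since 11.048 > 7.815, we reject H₀.

11.048; reject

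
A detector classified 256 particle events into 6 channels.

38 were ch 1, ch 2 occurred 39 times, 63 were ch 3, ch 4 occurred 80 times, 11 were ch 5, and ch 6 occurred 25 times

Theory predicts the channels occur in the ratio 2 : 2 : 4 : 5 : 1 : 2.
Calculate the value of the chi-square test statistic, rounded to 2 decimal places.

5.77

Ratio total = 16. Expected counts: 256×2/16 = 32, 256×2/16 = 32, 256×4/16 = 64, 256×5/16 = 80, 256×1/16 = 16, 256×2/16 = 32.
ch 1: (38 − 32)²/32 = 36/32 = 1.125
ch 2: (39 − 32)²/32 = 49/32 = 1.531
ch 3: (63 − 64)²/64 = 1/64 = 0.016
ch 4: (80 − 80)²/80 = 0/80 = 0.000
ch 5: (11 − 16)²/16 = 25/16 = 1.563
ch 6: (25 − 32)²/32 = 49/32 = 1.531
Sum = 5.77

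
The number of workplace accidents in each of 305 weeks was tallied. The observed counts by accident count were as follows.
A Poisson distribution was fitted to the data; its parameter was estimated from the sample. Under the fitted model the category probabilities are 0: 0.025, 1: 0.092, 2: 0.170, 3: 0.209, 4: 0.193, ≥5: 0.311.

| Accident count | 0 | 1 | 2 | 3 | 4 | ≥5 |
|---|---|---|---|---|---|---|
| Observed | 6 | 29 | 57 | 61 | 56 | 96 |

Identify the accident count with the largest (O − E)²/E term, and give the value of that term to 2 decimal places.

Expected counts E_i = n·p_i: 305×0.025 = 7.625, 305×0.092 = 28.06, 305×0.170 = 51.85, 305×0.209 = 63.745, 305×0.193 = 58.865, 305×0.311 = 94.855.
cat         O        E   (O−E)²/E
0           6    7.625      0.346
1          29    28.06      0.031
2          57    51.85      0.512
3          61   63.745      0.118
4          56   58.865      0.139
≥5         96   94.855      0.014
The largest term is for 2: 0.51.

2, 0.51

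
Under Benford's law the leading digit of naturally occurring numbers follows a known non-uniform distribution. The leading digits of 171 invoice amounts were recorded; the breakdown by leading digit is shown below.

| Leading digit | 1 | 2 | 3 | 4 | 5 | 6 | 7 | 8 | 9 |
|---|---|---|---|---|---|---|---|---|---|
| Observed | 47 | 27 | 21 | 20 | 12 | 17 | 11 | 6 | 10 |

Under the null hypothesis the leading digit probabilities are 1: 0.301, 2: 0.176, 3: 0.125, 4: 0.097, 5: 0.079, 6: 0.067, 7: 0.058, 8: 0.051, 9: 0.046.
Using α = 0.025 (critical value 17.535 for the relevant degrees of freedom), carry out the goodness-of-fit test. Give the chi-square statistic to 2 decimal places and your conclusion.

5.81; do not reject

Expected counts E_i = n·p_i: 171×0.301 = 51.471, 171×0.176 = 30.096, 171×0.125 = 21.375, 171×0.097 = 16.587, 171×0.079 = 13.509, 171×0.067 = 11.457, 171×0.058 = 9.918, 171×0.051 = 8.721, 171×0.046 = 7.866.
cat         O        E   (O−E)²/E
1          47   51.471      0.388
2          27   30.096      0.318
3          21   21.375      0.007
4          20   16.587      0.702
5          12   13.509      0.169
6          17   11.457      2.682
7          11    9.918      0.118
8           6    8.721      0.849
9          10    7.866      0.579
Sum = 5.81
df = 8. Since 5.81 < 17.535, we do not reject H₀.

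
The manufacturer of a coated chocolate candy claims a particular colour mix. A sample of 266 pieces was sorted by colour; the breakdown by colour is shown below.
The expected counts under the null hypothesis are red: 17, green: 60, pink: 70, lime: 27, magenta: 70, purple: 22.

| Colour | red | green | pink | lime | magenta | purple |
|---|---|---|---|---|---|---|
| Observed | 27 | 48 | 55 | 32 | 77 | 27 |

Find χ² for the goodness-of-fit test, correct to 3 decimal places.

red: (27 − 17)²/17 = 100/17 = 5.8824
green: (48 − 60)²/60 = 144/60 = 2.4000
pink: (55 − 70)²/70 = 225/70 = 3.2143
lime: (32 − 27)²/27 = 25/27 = 0.9259
magenta: (77 − 70)²/70 = 49/70 = 0.7000
purple: (27 − 22)²/22 = 25/22 = 1.1364
Sum = 14.259

14.259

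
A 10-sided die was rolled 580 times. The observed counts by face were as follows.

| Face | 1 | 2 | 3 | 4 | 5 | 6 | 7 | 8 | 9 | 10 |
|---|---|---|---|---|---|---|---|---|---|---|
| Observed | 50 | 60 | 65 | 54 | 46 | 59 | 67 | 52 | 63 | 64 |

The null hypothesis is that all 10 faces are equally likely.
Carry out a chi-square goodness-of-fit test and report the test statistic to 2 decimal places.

7.86

Expected count for each of the 10 categories: 580/10 = 58.
1: (50 − 58)²/58 = 64/58 = 1.103
2: (60 − 58)²/58 = 4/58 = 0.069
3: (65 − 58)²/58 = 49/58 = 0.845
4: (54 − 58)²/58 = 16/58 = 0.276
5: (46 − 58)²/58 = 144/58 = 2.483
6: (59 − 58)²/58 = 1/58 = 0.017
7: (67 − 58)²/58 = 81/58 = 1.397
8: (52 − 58)²/58 = 36/58 = 0.621
9: (63 − 58)²/58 = 25/58 = 0.431
10: (64 − 58)²/58 = 36/58 = 0.621
Sum = 7.86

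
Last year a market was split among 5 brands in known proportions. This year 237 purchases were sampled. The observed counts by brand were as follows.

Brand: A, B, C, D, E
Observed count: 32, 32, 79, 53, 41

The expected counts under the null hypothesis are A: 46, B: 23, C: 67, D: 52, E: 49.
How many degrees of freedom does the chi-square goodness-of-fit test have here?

There are k = 5 categories and no parameters were estimated from the data, so df = 5 − 1 = 4.

4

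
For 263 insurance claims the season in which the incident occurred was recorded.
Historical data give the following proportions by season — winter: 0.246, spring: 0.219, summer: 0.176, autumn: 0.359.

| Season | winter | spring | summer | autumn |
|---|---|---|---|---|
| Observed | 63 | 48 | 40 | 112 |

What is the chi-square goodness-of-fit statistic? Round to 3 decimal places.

5.772

Expected counts E_i = n·p_i: 263×0.246 = 64.698, 263×0.219 = 57.597, 263×0.176 = 46.288, 263×0.359 = 94.417.
χ² = (63−64.698)²/64.698 + (48−57.597)²/57.597 + (40−46.288)²/46.288 + (112−94.417)²/94.417
   = 0.0446 + 1.5991 + 0.8542 + 3.2744
Sum = 5.772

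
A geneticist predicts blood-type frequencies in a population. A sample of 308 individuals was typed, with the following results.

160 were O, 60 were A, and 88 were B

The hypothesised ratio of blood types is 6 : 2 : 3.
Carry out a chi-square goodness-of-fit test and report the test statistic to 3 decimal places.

Ratio total = 11. Expected counts: 308×6/11 = 168, 308×2/11 = 56, 308×3/11 = 84.
O: (160 − 168)²/168 = 64/168 = 0.3810
A: (60 − 56)²/56 = 16/56 = 0.2857
B: (88 − 84)²/84 = 16/84 = 0.1905
Sum = 0.857

0.857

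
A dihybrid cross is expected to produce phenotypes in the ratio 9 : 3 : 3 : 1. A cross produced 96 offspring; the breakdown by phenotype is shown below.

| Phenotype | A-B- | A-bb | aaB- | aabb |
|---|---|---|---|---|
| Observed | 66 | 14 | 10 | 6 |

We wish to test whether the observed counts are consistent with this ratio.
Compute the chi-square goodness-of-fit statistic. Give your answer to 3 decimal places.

7.111

Ratio total = 16. Expected counts: 96×9/16 = 54, 96×3/16 = 18, 96×3/16 = 18, 96×1/16 = 6.
χ² = (66−54)²/54 + (14−18)²/18 + (10−18)²/18 + (6−6)²/6
   = 2.6667 + 0.8889 + 3.5556 + 0.0000
Sum = 7.111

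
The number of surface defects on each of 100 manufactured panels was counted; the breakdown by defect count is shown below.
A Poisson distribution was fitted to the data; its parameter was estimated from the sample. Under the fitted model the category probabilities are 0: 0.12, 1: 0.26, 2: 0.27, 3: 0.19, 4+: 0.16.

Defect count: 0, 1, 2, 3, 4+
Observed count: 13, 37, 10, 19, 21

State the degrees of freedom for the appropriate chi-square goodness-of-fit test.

There are k = 5 categories and 1 parameter estimated from the data, so df = 5 − 1 − 1 = 3.

3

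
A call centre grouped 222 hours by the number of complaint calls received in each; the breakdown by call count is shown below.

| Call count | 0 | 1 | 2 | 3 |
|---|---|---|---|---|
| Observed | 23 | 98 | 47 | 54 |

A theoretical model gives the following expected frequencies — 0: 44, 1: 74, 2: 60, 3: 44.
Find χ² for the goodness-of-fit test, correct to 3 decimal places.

χ² = (23−44)²/44 + (98−74)²/74 + (47−60)²/60 + (54−44)²/44
   = 10.0227 + 7.7838 + 2.8167 + 2.2727
Sum = 22.896

22.896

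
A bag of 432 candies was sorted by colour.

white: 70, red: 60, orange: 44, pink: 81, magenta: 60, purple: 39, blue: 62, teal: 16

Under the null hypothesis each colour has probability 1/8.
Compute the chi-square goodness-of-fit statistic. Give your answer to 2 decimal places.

53.52

Expected count for each of the 8 categories: 432/8 = 54.
cat          O        E   (O−E)²/E
white       70       54      4.741
red         60       54      0.667
orange      44       54      1.852
pink        81       54     13.500
magenta     60       54      0.667
purple      39       54      4.167
blue        62       54      1.185
teal        16       54     26.741
Sum = 53.52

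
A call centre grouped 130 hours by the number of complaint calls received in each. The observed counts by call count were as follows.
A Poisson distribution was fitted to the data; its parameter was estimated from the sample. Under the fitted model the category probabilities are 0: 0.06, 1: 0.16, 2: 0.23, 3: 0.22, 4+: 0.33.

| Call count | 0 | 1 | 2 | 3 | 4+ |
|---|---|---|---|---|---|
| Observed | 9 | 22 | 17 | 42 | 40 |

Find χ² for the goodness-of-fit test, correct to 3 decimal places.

12.294

Expected counts E_i = n·p_i: 130×0.06 = 7.8, 130×0.16 = 20.8, 130×0.23 = 29.9, 130×0.22 = 28.6, 130×0.33 = 42.9.
0: (9 − 7.8)²/7.8 = 1.44/7.8 = 0.1846
1: (22 − 20.8)²/20.8 = 1.44/20.8 = 0.0692
2: (17 − 29.9)²/29.9 = 166.41/29.9 = 5.5656
3: (42 − 28.6)²/28.6 = 179.56/28.6 = 6.2783
4+: (40 − 42.9)²/42.9 = 8.41/42.9 = 0.1960
Sum = 12.294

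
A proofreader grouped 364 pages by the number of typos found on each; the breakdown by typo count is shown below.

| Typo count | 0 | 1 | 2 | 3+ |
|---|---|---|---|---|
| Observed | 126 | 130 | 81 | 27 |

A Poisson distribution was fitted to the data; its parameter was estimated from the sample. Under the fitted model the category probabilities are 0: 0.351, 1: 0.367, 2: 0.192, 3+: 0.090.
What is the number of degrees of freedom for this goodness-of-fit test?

There are k = 4 categories and 1 parameter estimated from the data, so df = 4 − 1 − 1 = 2.

2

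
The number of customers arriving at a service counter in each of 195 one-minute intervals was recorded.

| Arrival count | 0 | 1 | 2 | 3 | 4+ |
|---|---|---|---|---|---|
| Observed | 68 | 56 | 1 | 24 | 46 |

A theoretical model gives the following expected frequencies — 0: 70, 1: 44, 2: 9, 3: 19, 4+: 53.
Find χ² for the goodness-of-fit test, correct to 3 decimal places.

12.681

0: (68 − 70)²/70 = 4/70 = 0.0571
1: (56 − 44)²/44 = 144/44 = 3.2727
2: (1 − 9)²/9 = 64/9 = 7.1111
3: (24 − 19)²/19 = 25/19 = 1.3158
4+: (46 − 53)²/53 = 49/53 = 0.9245
Sum = 12.681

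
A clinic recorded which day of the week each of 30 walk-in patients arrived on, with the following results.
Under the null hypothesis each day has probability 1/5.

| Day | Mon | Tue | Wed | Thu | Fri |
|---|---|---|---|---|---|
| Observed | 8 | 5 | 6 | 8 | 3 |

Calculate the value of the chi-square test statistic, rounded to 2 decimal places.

Expected count for each of the 5 categories: 30/5 = 6.
cat         O        E   (O−E)²/E
Mon         8        6      0.667
Tue         5        6      0.167
Wed         6        6      0.000
Thu         8        6      0.667
Fri         3        6      1.500
Sum = 3.00

3.00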